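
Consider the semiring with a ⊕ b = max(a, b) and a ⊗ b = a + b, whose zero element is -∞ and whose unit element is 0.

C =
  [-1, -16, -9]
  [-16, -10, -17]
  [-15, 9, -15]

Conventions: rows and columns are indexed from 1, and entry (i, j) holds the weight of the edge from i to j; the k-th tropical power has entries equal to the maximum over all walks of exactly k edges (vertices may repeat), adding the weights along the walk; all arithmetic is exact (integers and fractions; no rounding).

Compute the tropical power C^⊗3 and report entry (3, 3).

C^⊗2:
  [-2, 0, -10]
  [-17, -8, -25]
  [-7, -1, -8]
C^⊗3:
  [-3, -1, -11]
  [-18, -16, -25]
  [-8, 1, -16]
Key observation: the optimum is the walk 3->2->1->3, with weight 9 + (-16) + (-9) = -16.
Optimal value attained by: walk 3->2->1->3.
Answer: (C^⊗3)[3][3] = -16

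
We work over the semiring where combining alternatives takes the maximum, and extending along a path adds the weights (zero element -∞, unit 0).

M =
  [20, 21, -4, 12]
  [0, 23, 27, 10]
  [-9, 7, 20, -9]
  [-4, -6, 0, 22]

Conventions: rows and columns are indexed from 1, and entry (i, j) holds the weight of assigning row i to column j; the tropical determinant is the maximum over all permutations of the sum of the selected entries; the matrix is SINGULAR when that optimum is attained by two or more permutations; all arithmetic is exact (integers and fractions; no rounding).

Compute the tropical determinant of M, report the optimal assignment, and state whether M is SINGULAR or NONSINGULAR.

σ = (1, 2, 3, 4): 20 + 23 + 20 + 22 = 85
σ = (1, 2, 4, 3): 20 + 23 + (-9) + 0 = 34
σ = (1, 3, 2, 4): 20 + 27 + 7 + 22 = 76
σ = (1, 3, 4, 2): 20 + 27 + (-9) + (-6) = 32
σ = (1, 4, 2, 3): 20 + 10 + 7 + 0 = 37
σ = (1, 4, 3, 2): 20 + 10 + 20 + (-6) = 44
σ = (2, 1, 3, 4): 21 + 0 + 20 + 22 = 63
σ = (2, 1, 4, 3): 21 + 0 + (-9) + 0 = 12
σ = (2, 3, 1, 4): 21 + 27 + (-9) + 22 = 61
σ = (2, 3, 4, 1): 21 + 27 + (-9) + (-4) = 35
σ = (2, 4, 1, 3): 21 + 10 + (-9) + 0 = 22
σ = (2, 4, 3, 1): 21 + 10 + 20 + (-4) = 47
σ = (3, 1, 2, 4): (-4) + 0 + 7 + 22 = 25
σ = (3, 1, 4, 2): (-4) + 0 + (-9) + (-6) = -19
σ = (3, 2, 1, 4): (-4) + 23 + (-9) + 22 = 32
σ = (3, 2, 4, 1): (-4) + 23 + (-9) + (-4) = 6
σ = (3, 4, 1, 2): (-4) + 10 + (-9) + (-6) = -9
σ = (3, 4, 2, 1): (-4) + 10 + 7 + (-4) = 9
σ = (4, 1, 2, 3): 12 + 0 + 7 + 0 = 19
σ = (4, 1, 3, 2): 12 + 0 + 20 + (-6) = 26
σ = (4, 2, 1, 3): 12 + 23 + (-9) + 0 = 26
σ = (4, 2, 3, 1): 12 + 23 + 20 + (-4) = 51
σ = (4, 3, 1, 2): 12 + 27 + (-9) + (-6) = 24
σ = (4, 3, 2, 1): 12 + 27 + 7 + (-4) = 42
Optimal value attained by: σ = (1, 2, 3, 4).
Answer: det⊕(M) = 85; verdict: NONSINGULAR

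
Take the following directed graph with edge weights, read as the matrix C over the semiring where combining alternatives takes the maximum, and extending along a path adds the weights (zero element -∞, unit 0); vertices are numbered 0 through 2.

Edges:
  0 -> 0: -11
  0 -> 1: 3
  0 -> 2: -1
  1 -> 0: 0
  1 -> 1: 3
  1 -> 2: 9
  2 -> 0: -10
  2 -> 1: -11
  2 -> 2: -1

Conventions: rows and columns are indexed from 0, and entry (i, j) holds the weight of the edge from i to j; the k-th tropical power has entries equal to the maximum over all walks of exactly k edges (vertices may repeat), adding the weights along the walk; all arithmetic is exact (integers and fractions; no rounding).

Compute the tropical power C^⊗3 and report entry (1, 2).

C^⊗2:
  [3, 6, 12]
  [3, 6, 12]
  [-11, -7, -2]
C^⊗3:
  [6, 9, 15]
  [6, 9, 15]
  [-7, -4, 2]
Key observation: the optimum is the walk 1->1->1->2, with weight 3 + 3 + 9 = 15.
Optimal value attained by: walk 1->1->1->2.
Answer: (C^⊗3)[1][2] = 15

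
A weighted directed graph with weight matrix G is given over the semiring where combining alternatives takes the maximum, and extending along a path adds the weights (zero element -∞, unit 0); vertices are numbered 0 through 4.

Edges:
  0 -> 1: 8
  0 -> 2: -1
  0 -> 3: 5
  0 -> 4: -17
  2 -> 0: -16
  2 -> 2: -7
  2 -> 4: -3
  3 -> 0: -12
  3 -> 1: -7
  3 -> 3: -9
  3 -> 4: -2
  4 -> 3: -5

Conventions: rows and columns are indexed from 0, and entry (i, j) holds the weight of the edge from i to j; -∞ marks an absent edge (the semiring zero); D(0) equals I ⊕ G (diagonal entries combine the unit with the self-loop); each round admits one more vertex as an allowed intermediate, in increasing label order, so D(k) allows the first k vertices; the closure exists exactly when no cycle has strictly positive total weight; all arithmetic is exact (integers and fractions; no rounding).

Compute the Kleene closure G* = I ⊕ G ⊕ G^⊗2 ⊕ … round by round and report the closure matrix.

D(0):
  [0, 8, -1, 5, -17]
  [-∞, 0, -∞, -∞, -∞]
  [-16, -∞, 0, -∞, -3]
  [-12, -7, -∞, 0, -2]
  [-∞, -∞, -∞, -5, 0]
D(1):
  [0, 8, -1, 5, -17]
  [-∞, 0, -∞, -∞, -∞]
  [-16, -8, 0, -11, -3]
  [-12, -4, -13, 0, -2]
  [-∞, -∞, -∞, -5, 0]
D(2):
  [0, 8, -1, 5, -17]
  [-∞, 0, -∞, -∞, -∞]
  [-16, -8, 0, -11, -3]
  [-12, -4, -13, 0, -2]
  [-∞, -∞, -∞, -5, 0]
D(3):
  [0, 8, -1, 5, -4]
  [-∞, 0, -∞, -∞, -∞]
  [-16, -8, 0, -11, -3]
  [-12, -4, -13, 0, -2]
  [-∞, -∞, -∞, -5, 0]
D(4):
  [0, 8, -1, 5, 3]
  [-∞, 0, -∞, -∞, -∞]
  [-16, -8, 0, -11, -3]
  [-12, -4, -13, 0, -2]
  [-17, -9, -18, -5, 0]
D(5):
  [0, 8, -1, 5, 3]
  [-∞, 0, -∞, -∞, -∞]
  [-16, -8, 0, -8, -3]
  [-12, -4, -13, 0, -2]
  [-17, -9, -18, -5, 0]
Answer: G* = [[0, 8, -1, 5, 3], [-∞, 0, -∞, -∞, -∞], [-16, -8, 0, -8, -3], [-12, -4, -13, 0, -2], [-17, -9, -18, -5, 0]]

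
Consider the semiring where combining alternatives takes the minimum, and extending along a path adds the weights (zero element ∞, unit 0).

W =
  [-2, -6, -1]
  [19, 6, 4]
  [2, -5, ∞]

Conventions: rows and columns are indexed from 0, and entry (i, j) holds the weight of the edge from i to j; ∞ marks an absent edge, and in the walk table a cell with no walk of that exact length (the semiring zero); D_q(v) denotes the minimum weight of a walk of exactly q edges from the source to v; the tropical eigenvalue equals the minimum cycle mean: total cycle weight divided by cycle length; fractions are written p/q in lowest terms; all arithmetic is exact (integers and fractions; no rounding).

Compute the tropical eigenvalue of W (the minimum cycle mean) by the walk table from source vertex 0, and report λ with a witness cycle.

q=0: [0, ∞, ∞]
q=1: [-2, -6, -1]
q=2: [-4, -8, -3]
q=3: [-6, -10, -5]
Optimal cycle mean attained by: cycle 0->0, total (-2), length 1.
Answer: λ = -2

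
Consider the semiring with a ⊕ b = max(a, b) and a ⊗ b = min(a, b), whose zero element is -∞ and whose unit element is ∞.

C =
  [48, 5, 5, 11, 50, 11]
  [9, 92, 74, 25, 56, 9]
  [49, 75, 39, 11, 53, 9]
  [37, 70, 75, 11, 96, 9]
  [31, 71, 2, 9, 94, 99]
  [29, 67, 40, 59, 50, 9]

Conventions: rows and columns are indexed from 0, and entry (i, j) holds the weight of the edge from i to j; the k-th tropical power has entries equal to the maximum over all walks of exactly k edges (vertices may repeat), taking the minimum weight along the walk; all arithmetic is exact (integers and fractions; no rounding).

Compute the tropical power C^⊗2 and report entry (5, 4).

C^⊗2:
  [48, 50, 11, 11, 50, 50]
  [49, 92, 74, 25, 56, 56]
  [48, 75, 74, 25, 56, 53]
  [49, 75, 70, 25, 94, 96]
  [31, 71, 71, 59, 94, 94]
  [40, 67, 67, 25, 59, 50]
Key observation: the optimum is the walk 5->3->4, with weight 59 min 96 = 59.
Optimal value attained by: walk 5->3->4.
Answer: (C^⊗2)[5][4] = 59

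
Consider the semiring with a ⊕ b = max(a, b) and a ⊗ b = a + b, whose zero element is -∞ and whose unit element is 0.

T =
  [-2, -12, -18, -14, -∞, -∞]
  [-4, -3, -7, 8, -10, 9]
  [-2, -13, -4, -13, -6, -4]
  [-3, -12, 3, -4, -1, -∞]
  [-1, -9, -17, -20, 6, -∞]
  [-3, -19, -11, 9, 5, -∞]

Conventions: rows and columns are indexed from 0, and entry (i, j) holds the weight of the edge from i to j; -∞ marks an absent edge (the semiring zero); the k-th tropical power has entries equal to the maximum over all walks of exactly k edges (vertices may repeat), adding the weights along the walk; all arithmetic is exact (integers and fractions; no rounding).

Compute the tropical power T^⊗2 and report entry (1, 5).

T^⊗2:
  [-4, -14, -11, -4, -15, -3]
  [6, -4, 11, 18, 14, 6]
  [-4, -14, -8, 5, 1, -4]
  [1, -10, -1, -4, 5, -1]
  [5, -3, -11, -1, 12, 0]
  [6, -3, 12, 5, 11, -10]
Key observation: the optimum is the walk 1->1->5, with weight (-3) + 9 = 6.
Optimal value attained by: walk 1->1->5.
Answer: (T^⊗2)[1][5] = 6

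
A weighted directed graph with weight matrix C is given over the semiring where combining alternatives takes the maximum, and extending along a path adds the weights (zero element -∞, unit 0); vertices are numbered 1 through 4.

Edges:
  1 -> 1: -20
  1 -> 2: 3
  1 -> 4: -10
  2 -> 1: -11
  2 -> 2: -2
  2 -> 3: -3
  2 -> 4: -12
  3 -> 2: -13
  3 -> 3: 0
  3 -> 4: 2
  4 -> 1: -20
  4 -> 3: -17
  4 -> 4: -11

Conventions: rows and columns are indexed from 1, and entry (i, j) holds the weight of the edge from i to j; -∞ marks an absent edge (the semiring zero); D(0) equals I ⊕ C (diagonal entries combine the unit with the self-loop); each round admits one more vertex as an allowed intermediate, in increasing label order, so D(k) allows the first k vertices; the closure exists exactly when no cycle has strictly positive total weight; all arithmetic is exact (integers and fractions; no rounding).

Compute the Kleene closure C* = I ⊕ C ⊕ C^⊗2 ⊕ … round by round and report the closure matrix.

D(0):
  [0, 3, -∞, -10]
  [-11, 0, -3, -12]
  [-∞, -13, 0, 2]
  [-20, -∞, -17, 0]
D(1):
  [0, 3, -∞, -10]
  [-11, 0, -3, -12]
  [-∞, -13, 0, 2]
  [-20, -17, -17, 0]
D(2):
  [0, 3, 0, -9]
  [-11, 0, -3, -12]
  [-24, -13, 0, 2]
  [-20, -17, -17, 0]
D(3):
  [0, 3, 0, 2]
  [-11, 0, -3, -1]
  [-24, -13, 0, 2]
  [-20, -17, -17, 0]
D(4):
  [0, 3, 0, 2]
  [-11, 0, -3, -1]
  [-18, -13, 0, 2]
  [-20, -17, -17, 0]
Answer: C* = [[0, 3, 0, 2], [-11, 0, -3, -1], [-18, -13, 0, 2], [-20, -17, -17, 0]]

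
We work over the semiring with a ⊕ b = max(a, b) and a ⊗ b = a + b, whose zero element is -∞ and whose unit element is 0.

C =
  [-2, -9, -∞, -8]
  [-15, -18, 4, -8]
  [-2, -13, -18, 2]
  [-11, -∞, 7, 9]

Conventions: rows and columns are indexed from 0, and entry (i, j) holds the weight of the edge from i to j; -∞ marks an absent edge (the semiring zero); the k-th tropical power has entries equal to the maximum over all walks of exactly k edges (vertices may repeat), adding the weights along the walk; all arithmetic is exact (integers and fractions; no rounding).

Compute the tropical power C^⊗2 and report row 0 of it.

C^⊗2:
  [-4, -11, -1, 1]
  [2, -9, -1, 6]
  [-4, -11, 9, 11]
  [5, -6, 16, 18]
Answer: row 0 of C^⊗2 = [-4, -11, -1, 1]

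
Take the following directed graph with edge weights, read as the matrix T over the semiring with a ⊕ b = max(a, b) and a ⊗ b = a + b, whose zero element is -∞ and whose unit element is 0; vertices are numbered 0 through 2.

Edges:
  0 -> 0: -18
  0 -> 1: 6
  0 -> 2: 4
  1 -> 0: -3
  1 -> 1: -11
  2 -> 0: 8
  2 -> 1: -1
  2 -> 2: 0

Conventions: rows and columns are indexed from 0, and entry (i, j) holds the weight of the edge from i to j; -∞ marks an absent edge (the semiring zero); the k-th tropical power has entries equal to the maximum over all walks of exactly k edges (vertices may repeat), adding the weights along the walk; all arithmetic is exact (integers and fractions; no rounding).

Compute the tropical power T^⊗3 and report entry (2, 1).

T^⊗2:
  [12, 3, 4]
  [-14, 3, 1]
  [8, 14, 12]
T^⊗3:
  [12, 18, 16]
  [9, 0, 1]
  [20, 14, 12]
Key observation: the optimum is the walk 2->2->0->1, with weight 0 + 8 + 6 = 14.
Optimal value attained by: walk 2->2->0->1.
Answer: (T^⊗3)[2][1] = 14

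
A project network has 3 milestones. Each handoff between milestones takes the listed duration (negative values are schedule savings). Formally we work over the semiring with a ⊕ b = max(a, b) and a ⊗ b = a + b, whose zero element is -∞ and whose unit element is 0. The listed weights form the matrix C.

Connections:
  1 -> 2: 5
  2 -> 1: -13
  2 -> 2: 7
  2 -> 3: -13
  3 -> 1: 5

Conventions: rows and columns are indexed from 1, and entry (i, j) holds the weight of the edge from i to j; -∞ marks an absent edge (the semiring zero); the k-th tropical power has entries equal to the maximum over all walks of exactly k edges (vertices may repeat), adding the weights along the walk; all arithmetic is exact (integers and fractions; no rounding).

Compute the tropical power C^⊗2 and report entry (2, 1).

C^⊗2:
  [-8, 12, -8]
  [-6, 14, -6]
  [-∞, 10, -∞]
Key observation: the optimum is the walk 2->2->1, with weight 7 + (-13) = -6.
Optimal value attained by: walk 2->2->1.
Answer: (C^⊗2)[2][1] = -6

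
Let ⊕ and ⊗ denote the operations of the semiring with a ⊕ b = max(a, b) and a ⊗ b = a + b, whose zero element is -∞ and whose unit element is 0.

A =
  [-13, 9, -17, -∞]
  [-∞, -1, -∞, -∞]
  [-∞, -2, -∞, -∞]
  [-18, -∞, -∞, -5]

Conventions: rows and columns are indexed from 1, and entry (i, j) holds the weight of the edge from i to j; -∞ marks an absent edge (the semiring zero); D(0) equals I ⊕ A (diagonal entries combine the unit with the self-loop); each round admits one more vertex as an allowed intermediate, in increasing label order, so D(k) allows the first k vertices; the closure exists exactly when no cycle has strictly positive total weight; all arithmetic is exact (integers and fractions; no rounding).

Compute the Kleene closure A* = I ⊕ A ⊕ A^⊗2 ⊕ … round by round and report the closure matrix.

D(0):
  [0, 9, -17, -∞]
  [-∞, 0, -∞, -∞]
  [-∞, -2, 0, -∞]
  [-18, -∞, -∞, 0]
D(1):
  [0, 9, -17, -∞]
  [-∞, 0, -∞, -∞]
  [-∞, -2, 0, -∞]
  [-18, -9, -35, 0]
D(2):
  [0, 9, -17, -∞]
  [-∞, 0, -∞, -∞]
  [-∞, -2, 0, -∞]
  [-18, -9, -35, 0]
D(3):
  [0, 9, -17, -∞]
  [-∞, 0, -∞, -∞]
  [-∞, -2, 0, -∞]
  [-18, -9, -35, 0]
D(4):
  [0, 9, -17, -∞]
  [-∞, 0, -∞, -∞]
  [-∞, -2, 0, -∞]
  [-18, -9, -35, 0]
Answer: A* = [[0, 9, -17, -∞], [-∞, 0, -∞, -∞], [-∞, -2, 0, -∞], [-18, -9, -35, 0]]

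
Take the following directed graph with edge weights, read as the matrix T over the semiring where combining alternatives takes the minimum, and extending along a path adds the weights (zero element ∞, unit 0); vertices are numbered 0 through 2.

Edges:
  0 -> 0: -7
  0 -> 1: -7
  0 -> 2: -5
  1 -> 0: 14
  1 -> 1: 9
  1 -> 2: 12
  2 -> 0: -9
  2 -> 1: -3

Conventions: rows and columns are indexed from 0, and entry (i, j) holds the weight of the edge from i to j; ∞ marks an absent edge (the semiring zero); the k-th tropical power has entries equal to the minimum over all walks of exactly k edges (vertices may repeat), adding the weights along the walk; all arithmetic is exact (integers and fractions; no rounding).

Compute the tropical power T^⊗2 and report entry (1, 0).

T^⊗2:
  [-14, -14, -12]
  [3, 7, 9]
  [-16, -16, -14]
Key observation: the optimum is the walk 1->2->0, with weight 12 + (-9) = 3.
Optimal value attained by: walk 1->2->0.
Answer: (T^⊗2)[1][0] = 3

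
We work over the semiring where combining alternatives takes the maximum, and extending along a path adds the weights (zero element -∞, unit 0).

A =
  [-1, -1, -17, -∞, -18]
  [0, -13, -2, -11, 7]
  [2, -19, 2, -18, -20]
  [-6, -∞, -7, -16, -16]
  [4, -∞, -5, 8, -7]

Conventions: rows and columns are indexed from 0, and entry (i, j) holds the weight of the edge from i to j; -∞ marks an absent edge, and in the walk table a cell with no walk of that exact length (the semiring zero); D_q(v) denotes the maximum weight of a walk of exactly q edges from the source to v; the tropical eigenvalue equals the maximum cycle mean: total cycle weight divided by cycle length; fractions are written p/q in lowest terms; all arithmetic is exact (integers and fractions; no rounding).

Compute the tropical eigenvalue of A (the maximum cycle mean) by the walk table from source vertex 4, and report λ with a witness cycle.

q=0: [-∞, -∞, -∞, -∞, 0]
q=1: [4, -∞, -5, 8, -7]
q=2: [3, 3, 1, 1, -8]
q=3: [3, 2, 3, 0, 10]
q=4: [14, 2, 5, 18, 9]
q=5: [13, 13, 11, 17, 9]
Optimal cycle mean attained by: cycle 0->1->4->0, total (-1) + 7 + 4, length 3.
Answer: λ = 10/3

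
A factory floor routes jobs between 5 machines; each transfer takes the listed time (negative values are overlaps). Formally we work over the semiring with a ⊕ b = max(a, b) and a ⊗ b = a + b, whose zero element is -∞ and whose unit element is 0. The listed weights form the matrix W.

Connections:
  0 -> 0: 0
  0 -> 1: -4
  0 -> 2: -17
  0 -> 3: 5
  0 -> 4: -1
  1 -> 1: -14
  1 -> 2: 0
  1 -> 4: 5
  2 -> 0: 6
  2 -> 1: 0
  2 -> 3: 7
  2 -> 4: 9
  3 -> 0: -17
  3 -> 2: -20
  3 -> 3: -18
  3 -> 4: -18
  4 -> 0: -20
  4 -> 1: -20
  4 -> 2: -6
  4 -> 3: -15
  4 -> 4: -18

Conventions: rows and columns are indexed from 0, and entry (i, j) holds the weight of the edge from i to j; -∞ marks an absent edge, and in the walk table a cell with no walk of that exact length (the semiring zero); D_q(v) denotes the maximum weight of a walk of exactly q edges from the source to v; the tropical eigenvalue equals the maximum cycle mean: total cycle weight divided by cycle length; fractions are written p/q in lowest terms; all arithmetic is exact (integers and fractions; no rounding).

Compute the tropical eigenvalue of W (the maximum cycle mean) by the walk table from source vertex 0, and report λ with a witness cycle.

q=0: [0, -∞, -∞, -∞, -∞]
q=1: [0, -4, -17, 5, -1]
q=2: [0, -4, -4, 5, 1]
q=3: [2, -4, -4, 5, 5]
q=4: [2, -2, -1, 7, 5]
q=5: [5, -1, -1, 7, 8]
Optimal cycle mean attained by: cycle 2->4->2, total 9 + (-6), length 2.
Answer: λ = 3/2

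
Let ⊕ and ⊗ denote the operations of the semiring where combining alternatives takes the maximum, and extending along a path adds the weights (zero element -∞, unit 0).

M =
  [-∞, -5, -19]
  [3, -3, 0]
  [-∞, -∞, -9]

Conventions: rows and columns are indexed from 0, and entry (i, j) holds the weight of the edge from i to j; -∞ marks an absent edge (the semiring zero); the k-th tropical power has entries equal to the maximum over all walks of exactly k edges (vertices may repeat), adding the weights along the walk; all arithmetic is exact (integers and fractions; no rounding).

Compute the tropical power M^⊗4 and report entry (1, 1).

M^⊗2:
  [-2, -8, -5]
  [0, -2, -3]
  [-∞, -∞, -18]
M^⊗3:
  [-5, -7, -8]
  [1, -5, -2]
  [-∞, -∞, -27]
M^⊗4:
  [-4, -10, -7]
  [-2, -4, -5]
  [-∞, -∞, -36]
Key observation: the optimum is the walk 1->0->1->0->1, with weight 3 + (-5) + 3 + (-5) = -4.
Optimal value attained by: walk 1->0->1->0->1.
Answer: (M^⊗4)[1][1] = -4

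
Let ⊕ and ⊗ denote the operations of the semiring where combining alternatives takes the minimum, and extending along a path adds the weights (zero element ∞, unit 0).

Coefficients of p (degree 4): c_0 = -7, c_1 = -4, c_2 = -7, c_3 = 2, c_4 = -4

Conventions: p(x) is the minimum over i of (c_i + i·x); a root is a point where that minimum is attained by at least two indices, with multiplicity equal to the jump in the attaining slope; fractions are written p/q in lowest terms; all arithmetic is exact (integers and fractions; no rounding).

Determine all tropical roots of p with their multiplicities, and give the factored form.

hull edge (i=0, c=-7) to (i=2, c=-7): slope 0, span 2
hull edge (i=2, c=-7) to (i=4, c=-4): slope 3/2, span 2
Factored form: p(x) = -4 ⊗ (x ⊕ (-3/2)) ⊗ (x ⊕ (-3/2)) ⊗ (x ⊕ 0) ⊗ (x ⊕ 0)
Answer: roots = -3/2 (mult 2), 0 (mult 2)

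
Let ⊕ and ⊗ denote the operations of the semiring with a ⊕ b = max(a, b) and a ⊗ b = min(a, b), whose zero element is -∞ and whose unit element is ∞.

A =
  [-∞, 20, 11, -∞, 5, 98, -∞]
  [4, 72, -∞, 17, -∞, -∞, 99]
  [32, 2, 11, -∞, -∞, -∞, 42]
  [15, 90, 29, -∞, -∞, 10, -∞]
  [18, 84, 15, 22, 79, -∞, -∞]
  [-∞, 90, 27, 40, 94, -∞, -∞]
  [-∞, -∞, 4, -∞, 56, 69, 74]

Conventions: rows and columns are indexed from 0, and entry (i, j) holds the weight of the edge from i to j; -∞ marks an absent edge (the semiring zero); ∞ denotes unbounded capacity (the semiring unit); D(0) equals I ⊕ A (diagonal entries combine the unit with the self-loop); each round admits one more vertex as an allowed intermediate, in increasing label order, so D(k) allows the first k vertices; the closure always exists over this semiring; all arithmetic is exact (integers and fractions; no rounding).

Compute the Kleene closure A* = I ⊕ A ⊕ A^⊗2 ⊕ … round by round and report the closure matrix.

D(0):
  [∞, 20, 11, -∞, 5, 98, -∞]
  [4, ∞, -∞, 17, -∞, -∞, 99]
  [32, 2, ∞, -∞, -∞, -∞, 42]
  [15, 90, 29, ∞, -∞, 10, -∞]
  [18, 84, 15, 22, ∞, -∞, -∞]
  [-∞, 90, 27, 40, 94, ∞, -∞]
  [-∞, -∞, 4, -∞, 56, 69, ∞]
D(1):
  [∞, 20, 11, -∞, 5, 98, -∞]
  [4, ∞, 4, 17, 4, 4, 99]
  [32, 20, ∞, -∞, 5, 32, 42]
  [15, 90, 29, ∞, 5, 15, -∞]
  [18, 84, 15, 22, ∞, 18, -∞]
  [-∞, 90, 27, 40, 94, ∞, -∞]
  [-∞, -∞, 4, -∞, 56, 69, ∞]
D(2):
  [∞, 20, 11, 17, 5, 98, 20]
  [4, ∞, 4, 17, 4, 4, 99]
  [32, 20, ∞, 17, 5, 32, 42]
  [15, 90, 29, ∞, 5, 15, 90]
  [18, 84, 15, 22, ∞, 18, 84]
  [4, 90, 27, 40, 94, ∞, 90]
  [-∞, -∞, 4, -∞, 56, 69, ∞]
D(3):
  [∞, 20, 11, 17, 5, 98, 20]
  [4, ∞, 4, 17, 4, 4, 99]
  [32, 20, ∞, 17, 5, 32, 42]
  [29, 90, 29, ∞, 5, 29, 90]
  [18, 84, 15, 22, ∞, 18, 84]
  [27, 90, 27, 40, 94, ∞, 90]
  [4, 4, 4, 4, 56, 69, ∞]
D(4):
  [∞, 20, 17, 17, 5, 98, 20]
  [17, ∞, 17, 17, 5, 17, 99]
  [32, 20, ∞, 17, 5, 32, 42]
  [29, 90, 29, ∞, 5, 29, 90]
  [22, 84, 22, 22, ∞, 22, 84]
  [29, 90, 29, 40, 94, ∞, 90]
  [4, 4, 4, 4, 56, 69, ∞]
D(5):
  [∞, 20, 17, 17, 5, 98, 20]
  [17, ∞, 17, 17, 5, 17, 99]
  [32, 20, ∞, 17, 5, 32, 42]
  [29, 90, 29, ∞, 5, 29, 90]
  [22, 84, 22, 22, ∞, 22, 84]
  [29, 90, 29, 40, 94, ∞, 90]
  [22, 56, 22, 22, 56, 69, ∞]
D(6):
  [∞, 90, 29, 40, 94, 98, 90]
  [17, ∞, 17, 17, 17, 17, 99]
  [32, 32, ∞, 32, 32, 32, 42]
  [29, 90, 29, ∞, 29, 29, 90]
  [22, 84, 22, 22, ∞, 22, 84]
  [29, 90, 29, 40, 94, ∞, 90]
  [29, 69, 29, 40, 69, 69, ∞]
D(7):
  [∞, 90, 29, 40, 94, 98, 90]
  [29, ∞, 29, 40, 69, 69, 99]
  [32, 42, ∞, 40, 42, 42, 42]
  [29, 90, 29, ∞, 69, 69, 90]
  [29, 84, 29, 40, ∞, 69, 84]
  [29, 90, 29, 40, 94, ∞, 90]
  [29, 69, 29, 40, 69, 69, ∞]
Answer: A* = [[∞, 90, 29, 40, 94, 98, 90], [29, ∞, 29, 40, 69, 69, 99], [32, 42, ∞, 40, 42, 42, 42], [29, 90, 29, ∞, 69, 69, 90], [29, 84, 29, 40, ∞, 69, 84], [29, 90, 29, 40, 94, ∞, 90], [29, 69, 29, 40, 69, 69, ∞]]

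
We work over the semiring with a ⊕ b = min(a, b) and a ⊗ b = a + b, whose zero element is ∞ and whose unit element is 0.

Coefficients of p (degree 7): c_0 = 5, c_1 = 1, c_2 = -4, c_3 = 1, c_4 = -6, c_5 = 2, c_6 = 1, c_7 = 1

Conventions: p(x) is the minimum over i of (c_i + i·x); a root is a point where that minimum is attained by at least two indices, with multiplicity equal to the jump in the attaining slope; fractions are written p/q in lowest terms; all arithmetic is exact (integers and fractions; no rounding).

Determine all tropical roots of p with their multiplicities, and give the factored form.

hull edge (i=0, c=5) to (i=2, c=-4): slope -9/2, span 2
hull edge (i=2, c=-4) to (i=4, c=-6): slope -1, span 2
hull edge (i=4, c=-6) to (i=7, c=1): slope 7/3, span 3
Factored form: p(x) = 1 ⊗ (x ⊕ (-7/3)) ⊗ (x ⊕ (-7/3)) ⊗ (x ⊕ (-7/3)) ⊗ (x ⊕ 1) ⊗ (x ⊕ 1) ⊗ (x ⊕ 9/2) ⊗ (x ⊕ 9/2)
Answer: roots = -7/3 (mult 3), 1 (mult 2), 9/2 (mult 2)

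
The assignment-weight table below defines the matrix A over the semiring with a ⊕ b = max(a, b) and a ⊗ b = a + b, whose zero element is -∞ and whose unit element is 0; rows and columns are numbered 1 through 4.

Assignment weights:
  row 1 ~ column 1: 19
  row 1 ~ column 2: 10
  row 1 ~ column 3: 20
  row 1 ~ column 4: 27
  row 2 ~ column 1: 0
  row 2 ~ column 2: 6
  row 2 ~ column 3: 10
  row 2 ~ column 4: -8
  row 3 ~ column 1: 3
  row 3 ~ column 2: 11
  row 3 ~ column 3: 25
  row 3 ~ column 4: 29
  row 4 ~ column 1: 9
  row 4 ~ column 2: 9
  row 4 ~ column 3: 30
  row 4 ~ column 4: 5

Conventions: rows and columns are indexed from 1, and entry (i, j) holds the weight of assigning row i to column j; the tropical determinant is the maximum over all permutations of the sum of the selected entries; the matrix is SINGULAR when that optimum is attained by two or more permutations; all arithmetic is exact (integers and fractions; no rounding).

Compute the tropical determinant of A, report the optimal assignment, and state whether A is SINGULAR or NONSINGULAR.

σ = (1, 2, 3, 4): 19 + 6 + 25 + 5 = 55
σ = (1, 2, 4, 3): 19 + 6 + 29 + 30 = 84
σ = (1, 3, 2, 4): 19 + 10 + 11 + 5 = 45
σ = (1, 3, 4, 2): 19 + 10 + 29 + 9 = 67
σ = (1, 4, 2, 3): 19 + (-8) + 11 + 30 = 52
σ = (1, 4, 3, 2): 19 + (-8) + 25 + 9 = 45
σ = (2, 1, 3, 4): 10 + 0 + 25 + 5 = 40
σ = (2, 1, 4, 3): 10 + 0 + 29 + 30 = 69
σ = (2, 3, 1, 4): 10 + 10 + 3 + 5 = 28
σ = (2, 3, 4, 1): 10 + 10 + 29 + 9 = 58
σ = (2, 4, 1, 3): 10 + (-8) + 3 + 30 = 35
σ = (2, 4, 3, 1): 10 + (-8) + 25 + 9 = 36
σ = (3, 1, 2, 4): 20 + 0 + 11 + 5 = 36
σ = (3, 1, 4, 2): 20 + 0 + 29 + 9 = 58
σ = (3, 2, 1, 4): 20 + 6 + 3 + 5 = 34
σ = (3, 2, 4, 1): 20 + 6 + 29 + 9 = 64
σ = (3, 4, 1, 2): 20 + (-8) + 3 + 9 = 24
σ = (3, 4, 2, 1): 20 + (-8) + 11 + 9 = 32
σ = (4, 1, 2, 3): 27 + 0 + 11 + 30 = 68
σ = (4, 1, 3, 2): 27 + 0 + 25 + 9 = 61
σ = (4, 2, 1, 3): 27 + 6 + 3 + 30 = 66
σ = (4, 2, 3, 1): 27 + 6 + 25 + 9 = 67
σ = (4, 3, 1, 2): 27 + 10 + 3 + 9 = 49
σ = (4, 3, 2, 1): 27 + 10 + 11 + 9 = 57
Optimal value attained by: σ = (1, 2, 4, 3).
Answer: det⊕(A) = 84; verdict: NONSINGULAR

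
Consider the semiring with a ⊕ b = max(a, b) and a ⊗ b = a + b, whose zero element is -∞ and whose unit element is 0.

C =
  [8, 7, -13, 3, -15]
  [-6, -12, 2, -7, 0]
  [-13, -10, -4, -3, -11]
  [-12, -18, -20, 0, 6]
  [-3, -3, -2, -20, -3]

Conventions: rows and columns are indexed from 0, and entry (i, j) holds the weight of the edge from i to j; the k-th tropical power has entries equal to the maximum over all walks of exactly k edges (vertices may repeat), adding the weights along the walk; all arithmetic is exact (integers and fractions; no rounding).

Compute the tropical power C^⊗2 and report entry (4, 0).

C^⊗2:
  [16, 15, 9, 11, 9]
  [2, 1, -2, -1, -1]
  [-5, -6, -8, -3, 3]
  [3, 3, 4, 0, 6]
  [5, 4, -1, 0, -3]
Key observation: the optimum is the walk 4->0->0, with weight (-3) + 8 = 5.
Optimal value attained by: walk 4->0->0.
Answer: (C^⊗2)[4][0] = 5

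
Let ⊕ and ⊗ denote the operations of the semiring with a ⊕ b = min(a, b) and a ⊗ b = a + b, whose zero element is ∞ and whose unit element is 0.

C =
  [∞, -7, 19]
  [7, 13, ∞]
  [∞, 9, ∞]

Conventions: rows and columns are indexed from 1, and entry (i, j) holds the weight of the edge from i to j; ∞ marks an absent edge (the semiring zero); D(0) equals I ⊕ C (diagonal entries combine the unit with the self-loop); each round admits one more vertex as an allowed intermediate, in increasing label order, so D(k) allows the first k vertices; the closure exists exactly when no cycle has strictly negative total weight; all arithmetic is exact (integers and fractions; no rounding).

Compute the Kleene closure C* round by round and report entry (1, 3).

D(0):
  [0, -7, 19]
  [7, 0, ∞]
  [∞, 9, 0]
D(1):
  [0, -7, 19]
  [7, 0, 26]
  [∞, 9, 0]
D(2):
  [0, -7, 19]
  [7, 0, 26]
  [16, 9, 0]
D(3):
  [0, -7, 19]
  [7, 0, 26]
  [16, 9, 0]
Answer: C*[1][3] = 19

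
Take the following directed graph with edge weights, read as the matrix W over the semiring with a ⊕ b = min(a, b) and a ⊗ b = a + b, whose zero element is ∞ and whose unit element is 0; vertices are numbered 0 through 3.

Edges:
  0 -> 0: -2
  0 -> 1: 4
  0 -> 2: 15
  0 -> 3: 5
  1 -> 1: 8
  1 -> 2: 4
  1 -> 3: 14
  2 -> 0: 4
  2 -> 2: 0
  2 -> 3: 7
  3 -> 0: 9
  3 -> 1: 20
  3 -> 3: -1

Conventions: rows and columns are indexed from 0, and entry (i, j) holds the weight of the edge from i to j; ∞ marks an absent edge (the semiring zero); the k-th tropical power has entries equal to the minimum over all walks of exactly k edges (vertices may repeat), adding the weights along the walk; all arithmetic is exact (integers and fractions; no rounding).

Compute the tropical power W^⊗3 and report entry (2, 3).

W^⊗2:
  [-4, 2, 8, 3]
  [8, 16, 4, 11]
  [2, 8, 0, 6]
  [7, 13, 24, -2]
W^⊗3:
  [-6, 0, 6, 1]
  [6, 12, 4, 10]
  [0, 6, 0, 5]
  [5, 11, 17, -3]
Key observation: the optimum is the walk 2->3->3->3, with weight 7 + (-1) + (-1) = 5.
Optimal value attained by: walk 2->3->3->3.
Answer: (W^⊗3)[2][3] = 5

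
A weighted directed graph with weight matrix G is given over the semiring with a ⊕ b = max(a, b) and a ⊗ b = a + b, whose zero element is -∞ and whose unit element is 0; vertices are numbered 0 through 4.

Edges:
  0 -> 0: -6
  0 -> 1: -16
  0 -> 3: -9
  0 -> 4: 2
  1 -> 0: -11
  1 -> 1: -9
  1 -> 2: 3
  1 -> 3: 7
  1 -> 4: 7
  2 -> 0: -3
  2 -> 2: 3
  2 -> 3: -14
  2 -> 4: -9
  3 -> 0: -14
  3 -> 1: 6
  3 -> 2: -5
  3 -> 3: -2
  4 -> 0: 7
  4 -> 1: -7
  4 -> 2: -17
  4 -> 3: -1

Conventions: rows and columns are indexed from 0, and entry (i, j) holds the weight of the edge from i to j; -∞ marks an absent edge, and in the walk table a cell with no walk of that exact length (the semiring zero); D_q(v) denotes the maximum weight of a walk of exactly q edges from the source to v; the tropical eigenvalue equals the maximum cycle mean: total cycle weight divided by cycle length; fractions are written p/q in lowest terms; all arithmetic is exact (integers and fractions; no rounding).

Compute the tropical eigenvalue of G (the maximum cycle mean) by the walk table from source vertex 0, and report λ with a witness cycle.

q=0: [0, -∞, -∞, -∞, -∞]
q=1: [-6, -16, -∞, -9, 2]
q=2: [9, -3, -13, 1, -4]
q=3: [3, 7, 0, 4, 11]
q=4: [18, 10, 10, 14, 14]
q=5: [21, 20, 13, 17, 20]
Optimal cycle mean attained by: cycle 1->3->1, total 7 + 6, length 2.
Answer: λ = 13/2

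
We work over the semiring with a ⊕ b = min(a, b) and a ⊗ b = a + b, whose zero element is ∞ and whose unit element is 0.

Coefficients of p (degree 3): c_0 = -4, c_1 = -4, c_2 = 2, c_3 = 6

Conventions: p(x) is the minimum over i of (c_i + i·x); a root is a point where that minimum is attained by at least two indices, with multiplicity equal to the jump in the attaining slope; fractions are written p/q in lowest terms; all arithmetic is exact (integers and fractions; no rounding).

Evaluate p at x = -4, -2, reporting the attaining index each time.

p(-4) = min(-4+0·(-4)=-4, -4+1·(-4)=-8, 2+2·(-4)=-6, 6+3·(-4)=-6) = -8 (attained by i=1)
p(-2) = min(-4+0·(-2)=-4, -4+1·(-2)=-6, 2+2·(-2)=-2, 6+3·(-2)=0) = -6 (attained by i=1)
Answer: p(-4) = -8; p(-2) = -6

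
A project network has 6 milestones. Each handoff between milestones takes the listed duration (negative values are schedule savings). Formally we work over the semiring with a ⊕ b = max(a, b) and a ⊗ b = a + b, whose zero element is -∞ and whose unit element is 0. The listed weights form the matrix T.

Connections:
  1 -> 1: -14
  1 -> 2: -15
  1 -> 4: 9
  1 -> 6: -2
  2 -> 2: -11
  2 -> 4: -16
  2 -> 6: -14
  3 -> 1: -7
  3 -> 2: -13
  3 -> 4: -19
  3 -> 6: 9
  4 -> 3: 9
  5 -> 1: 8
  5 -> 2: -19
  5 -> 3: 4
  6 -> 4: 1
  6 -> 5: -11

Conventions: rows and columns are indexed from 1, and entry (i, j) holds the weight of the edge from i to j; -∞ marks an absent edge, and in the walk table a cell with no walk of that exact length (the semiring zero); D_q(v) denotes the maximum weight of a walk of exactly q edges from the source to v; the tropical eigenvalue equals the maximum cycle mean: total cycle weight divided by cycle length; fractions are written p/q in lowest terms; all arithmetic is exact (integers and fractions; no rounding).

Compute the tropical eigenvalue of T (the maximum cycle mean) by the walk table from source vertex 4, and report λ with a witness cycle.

q=0: [-∞, -∞, -∞, 0, -∞, -∞]
q=1: [-∞, -∞, 9, -∞, -∞, -∞]
q=2: [2, -4, -∞, -10, -∞, 18]
q=3: [-12, -13, -1, 19, 7, 0]
q=4: [15, -12, 28, 1, -11, 8]
q=5: [21, 15, 10, 24, -3, 37]
q=6: [7, 6, 33, 38, 26, 19]
Optimal cycle mean attained by: cycle 3->6->4->3, total 9 + 1 + 9, length 3.
Answer: λ = 19/3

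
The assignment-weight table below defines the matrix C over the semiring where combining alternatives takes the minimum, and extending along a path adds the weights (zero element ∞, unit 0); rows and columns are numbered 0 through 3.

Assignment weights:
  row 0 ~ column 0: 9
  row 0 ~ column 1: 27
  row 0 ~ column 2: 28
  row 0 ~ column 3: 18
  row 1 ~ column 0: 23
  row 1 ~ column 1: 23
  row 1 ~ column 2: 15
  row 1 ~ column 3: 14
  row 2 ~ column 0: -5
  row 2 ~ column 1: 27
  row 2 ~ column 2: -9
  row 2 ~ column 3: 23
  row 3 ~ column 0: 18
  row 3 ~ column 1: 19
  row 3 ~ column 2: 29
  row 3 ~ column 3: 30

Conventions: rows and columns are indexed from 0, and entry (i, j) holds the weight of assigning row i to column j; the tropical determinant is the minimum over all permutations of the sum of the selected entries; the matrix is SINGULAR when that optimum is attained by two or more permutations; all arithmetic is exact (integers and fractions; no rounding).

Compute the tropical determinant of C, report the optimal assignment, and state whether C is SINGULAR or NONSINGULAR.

σ = (0, 1, 2, 3): 9 + 23 + (-9) + 30 = 53
σ = (0, 1, 3, 2): 9 + 23 + 23 + 29 = 84
σ = (0, 2, 1, 3): 9 + 15 + 27 + 30 = 81
σ = (0, 2, 3, 1): 9 + 15 + 23 + 19 = 66
σ = (0, 3, 1, 2): 9 + 14 + 27 + 29 = 79
σ = (0, 3, 2, 1): 9 + 14 + (-9) + 19 = 33
σ = (1, 0, 2, 3): 27 + 23 + (-9) + 30 = 71
σ = (1, 0, 3, 2): 27 + 23 + 23 + 29 = 102
σ = (1, 2, 0, 3): 27 + 15 + (-5) + 30 = 67
σ = (1, 2, 3, 0): 27 + 15 + 23 + 18 = 83
σ = (1, 3, 0, 2): 27 + 14 + (-5) + 29 = 65
σ = (1, 3, 2, 0): 27 + 14 + (-9) + 18 = 50
σ = (2, 0, 1, 3): 28 + 23 + 27 + 30 = 108
σ = (2, 0, 3, 1): 28 + 23 + 23 + 19 = 93
σ = (2, 1, 0, 3): 28 + 23 + (-5) + 30 = 76
σ = (2, 1, 3, 0): 28 + 23 + 23 + 18 = 92
σ = (2, 3, 0, 1): 28 + 14 + (-5) + 19 = 56
σ = (2, 3, 1, 0): 28 + 14 + 27 + 18 = 87
σ = (3, 0, 1, 2): 18 + 23 + 27 + 29 = 97
σ = (3, 0, 2, 1): 18 + 23 + (-9) + 19 = 51
σ = (3, 1, 0, 2): 18 + 23 + (-5) + 29 = 65
σ = (3, 1, 2, 0): 18 + 23 + (-9) + 18 = 50
σ = (3, 2, 0, 1): 18 + 15 + (-5) + 19 = 47
σ = (3, 2, 1, 0): 18 + 15 + 27 + 18 = 78
Optimal value attained by: σ = (0, 3, 2, 1).
Answer: det⊕(C) = 33; verdict: NONSINGULAR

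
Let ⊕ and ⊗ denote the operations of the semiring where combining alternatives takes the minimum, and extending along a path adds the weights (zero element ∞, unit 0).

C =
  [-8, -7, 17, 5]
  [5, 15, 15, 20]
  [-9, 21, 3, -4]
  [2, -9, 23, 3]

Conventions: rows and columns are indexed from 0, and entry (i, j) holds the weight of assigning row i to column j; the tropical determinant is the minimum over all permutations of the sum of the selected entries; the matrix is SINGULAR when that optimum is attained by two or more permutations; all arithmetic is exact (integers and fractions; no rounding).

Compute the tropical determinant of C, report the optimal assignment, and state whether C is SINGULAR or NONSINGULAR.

σ = (0, 1, 2, 3): (-8) + 15 + 3 + 3 = 13
σ = (0, 1, 3, 2): (-8) + 15 + (-4) + 23 = 26
σ = (0, 2, 1, 3): (-8) + 15 + 21 + 3 = 31
σ = (0, 2, 3, 1): (-8) + 15 + (-4) + (-9) = -6
σ = (0, 3, 1, 2): (-8) + 20 + 21 + 23 = 56
σ = (0, 3, 2, 1): (-8) + 20 + 3 + (-9) = 6
σ = (1, 0, 2, 3): (-7) + 5 + 3 + 3 = 4
σ = (1, 0, 3, 2): (-7) + 5 + (-4) + 23 = 17
σ = (1, 2, 0, 3): (-7) + 15 + (-9) + 3 = 2
σ = (1, 2, 3, 0): (-7) + 15 + (-4) + 2 = 6
σ = (1, 3, 0, 2): (-7) + 20 + (-9) + 23 = 27
σ = (1, 3, 2, 0): (-7) + 20 + 3 + 2 = 18
σ = (2, 0, 1, 3): 17 + 5 + 21 + 3 = 46
σ = (2, 0, 3, 1): 17 + 5 + (-4) + (-9) = 9
σ = (2, 1, 0, 3): 17 + 15 + (-9) + 3 = 26
σ = (2, 1, 3, 0): 17 + 15 + (-4) + 2 = 30
σ = (2, 3, 0, 1): 17 + 20 + (-9) + (-9) = 19
σ = (2, 3, 1, 0): 17 + 20 + 21 + 2 = 60
σ = (3, 0, 1, 2): 5 + 5 + 21 + 23 = 54
σ = (3, 0, 2, 1): 5 + 5 + 3 + (-9) = 4
σ = (3, 1, 0, 2): 5 + 15 + (-9) + 23 = 34
σ = (3, 1, 2, 0): 5 + 15 + 3 + 2 = 25
σ = (3, 2, 0, 1): 5 + 15 + (-9) + (-9) = 2
σ = (3, 2, 1, 0): 5 + 15 + 21 + 2 = 43
Optimal value attained by: σ = (0, 2, 3, 1).
Answer: det⊕(C) = -6; verdict: NONSINGULAR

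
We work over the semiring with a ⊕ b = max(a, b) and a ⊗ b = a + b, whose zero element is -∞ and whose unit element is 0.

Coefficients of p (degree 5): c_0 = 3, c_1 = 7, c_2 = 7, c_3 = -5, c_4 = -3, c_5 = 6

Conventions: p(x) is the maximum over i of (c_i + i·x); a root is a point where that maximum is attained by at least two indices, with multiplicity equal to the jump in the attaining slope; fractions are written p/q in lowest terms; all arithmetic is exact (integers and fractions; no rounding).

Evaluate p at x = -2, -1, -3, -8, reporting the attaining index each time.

p(-2) = max(3+0·(-2)=3, 7+1·(-2)=5, 7+2·(-2)=3, -5+3·(-2)=-11, -3+4·(-2)=-11, 6+5·(-2)=-4) = 5 (attained by i=1)
p(-1) = max(3+0·(-1)=3, 7+1·(-1)=6, 7+2·(-1)=5, -5+3·(-1)=-8, -3+4·(-1)=-7, 6+5·(-1)=1) = 6 (attained by i=1)
p(-3) = max(3+0·(-3)=3, 7+1·(-3)=4, 7+2·(-3)=1, -5+3·(-3)=-14, -3+4·(-3)=-15, 6+5·(-3)=-9) = 4 (attained by i=1)
p(-8) = max(3+0·(-8)=3, 7+1·(-8)=-1, 7+2·(-8)=-9, -5+3·(-8)=-29, -3+4·(-8)=-35, 6+5·(-8)=-34) = 3 (attained by i=0)
Answer: p(-2) = 5; p(-1) = 6; p(-3) = 4; p(-8) = 3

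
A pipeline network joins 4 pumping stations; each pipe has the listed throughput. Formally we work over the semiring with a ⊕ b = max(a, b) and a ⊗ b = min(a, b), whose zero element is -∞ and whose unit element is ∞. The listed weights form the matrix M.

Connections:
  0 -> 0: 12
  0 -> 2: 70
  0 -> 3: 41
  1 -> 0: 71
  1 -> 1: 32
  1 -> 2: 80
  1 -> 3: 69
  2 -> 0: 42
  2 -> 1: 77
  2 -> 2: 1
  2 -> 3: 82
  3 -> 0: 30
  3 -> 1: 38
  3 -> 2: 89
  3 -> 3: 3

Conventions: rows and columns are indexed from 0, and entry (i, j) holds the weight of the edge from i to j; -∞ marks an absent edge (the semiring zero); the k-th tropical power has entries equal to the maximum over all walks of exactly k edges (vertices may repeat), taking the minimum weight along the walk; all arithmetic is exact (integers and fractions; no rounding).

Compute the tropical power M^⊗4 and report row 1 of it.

M^⊗2:
  [42, 70, 41, 70]
  [42, 77, 70, 80]
  [71, 38, 82, 69]
  [42, 77, 38, 82]
M^⊗3:
  [70, 41, 70, 69]
  [71, 70, 80, 70]
  [42, 77, 70, 82]
  [71, 38, 82, 69]
M^⊗4:
  [42, 70, 70, 70]
  [70, 77, 70, 80]
  [71, 70, 82, 70]
  [42, 77, 70, 82]
Answer: row 1 of M^⊗4 = [70, 77, 70, 80]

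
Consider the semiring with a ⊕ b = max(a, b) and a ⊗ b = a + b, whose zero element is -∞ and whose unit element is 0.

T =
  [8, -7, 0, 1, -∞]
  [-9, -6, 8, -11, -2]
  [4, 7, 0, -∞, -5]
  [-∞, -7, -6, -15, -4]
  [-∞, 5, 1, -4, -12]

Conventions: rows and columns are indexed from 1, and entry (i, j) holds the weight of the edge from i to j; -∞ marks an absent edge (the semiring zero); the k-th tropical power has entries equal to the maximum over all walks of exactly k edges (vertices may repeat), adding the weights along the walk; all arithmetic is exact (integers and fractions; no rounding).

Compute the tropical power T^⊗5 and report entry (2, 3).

T^⊗2:
  [16, 7, 8, 9, -3]
  [12, 15, 8, -6, 3]
  [12, 7, 15, 5, 5]
  [-2, 1, 1, -8, -9]
  [5, 8, 13, -6, 3]
T^⊗3:
  [24, 15, 16, 17, 5]
  [20, 15, 23, 13, 13]
  [20, 22, 15, 13, 10]
  [6, 8, 9, -1, -1]
  [17, 20, 16, 6, 8]
T^⊗4:
  [32, 23, 24, 25, 13]
  [28, 30, 23, 21, 18]
  [28, 22, 30, 21, 20]
  [14, 16, 16, 7, 6]
  [25, 23, 28, 18, 18]
T^⊗5:
  [40, 31, 32, 33, 21]
  [36, 30, 38, 29, 28]
  [36, 37, 30, 29, 25]
  [22, 23, 24, 15, 14]
  [33, 35, 31, 26, 23]
Key observation: the optimum is the walk 2->3->2->3->2->3, with weight 8 + 7 + 8 + 7 + 8 = 38.
Optimal value attained by: walk 2->3->2->3->2->3.
Answer: (T^⊗5)[2][3] = 38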